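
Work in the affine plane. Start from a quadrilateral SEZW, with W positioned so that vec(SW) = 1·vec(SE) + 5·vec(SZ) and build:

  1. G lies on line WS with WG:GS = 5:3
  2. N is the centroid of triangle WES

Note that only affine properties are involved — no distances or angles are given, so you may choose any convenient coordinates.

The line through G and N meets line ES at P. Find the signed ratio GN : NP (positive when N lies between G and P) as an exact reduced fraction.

GN:NP = 1/8

Choose coordinates S = (0, 0), E = (1, 0), Z = (0, 1), W = (1, 5).
1. G lies on line WS with WG:GS = 5:3 ⇒ G = (3/8, 15/8)
2. N is the centroid of triangle WES ⇒ N = (2/3, 5/3)
line GN meets ES at P = (3, 0)
N = G + t·(P−G) with t = 1/9, so GN:NP = 1/9:8/9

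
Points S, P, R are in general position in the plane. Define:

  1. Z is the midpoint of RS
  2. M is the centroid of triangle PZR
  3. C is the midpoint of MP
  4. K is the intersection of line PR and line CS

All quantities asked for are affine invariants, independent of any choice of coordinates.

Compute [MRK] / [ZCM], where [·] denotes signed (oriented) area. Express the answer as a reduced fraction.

Assign S = (0, 0), P = (1, 0), R = (0, 1) — the answer is frame-independent, so this choice is without loss of generality.
1. Z is the midpoint of RS ⇒ Z = (0, 1/2)
2. M is the centroid of triangle PZR ⇒ M = (1/3, 1/2)
3. C is the midpoint of MP ⇒ C = (2/3, 1/4)
4. K is the intersection of line PR and line CS ⇒ K = (8/11, 3/11)
2·[MRK] = -4/33, 2·[ZCM] = 1/12
[MRK]:[ZCM] = -4/33:1/12 = -16/11

[MRK]:[ZCM] = -16/11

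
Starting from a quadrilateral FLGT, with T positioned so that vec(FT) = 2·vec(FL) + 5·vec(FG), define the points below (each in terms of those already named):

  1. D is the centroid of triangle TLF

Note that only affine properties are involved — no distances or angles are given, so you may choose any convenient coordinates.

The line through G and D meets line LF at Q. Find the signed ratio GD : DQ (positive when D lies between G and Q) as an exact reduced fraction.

GD:DQ = -2/5

Set F = (0, 0), L = (1, 0), G = (0, 1), T = (2, 5); any affine frame gives the same invariant.
1. D is the centroid of triangle TLF ⇒ D = (1, 5/3)
line GD meets LF at Q = (-3/2, 0)
D = G + t·(Q−G) with t = -2/3, so GD:DQ = -2/3:5/3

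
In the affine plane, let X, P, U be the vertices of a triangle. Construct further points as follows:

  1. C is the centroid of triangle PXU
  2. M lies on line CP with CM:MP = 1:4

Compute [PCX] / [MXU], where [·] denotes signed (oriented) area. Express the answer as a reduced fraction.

Choose coordinates X = (0, 0), P = (1, 0), U = (0, 1).
1. C is the centroid of triangle PXU ⇒ C = (1/3, 1/3)
2. M lies on line CP with CM:MP = 1:4 ⇒ M = (7/15, 4/15)
2·[PCX] = 1/3, 2·[MXU] = -7/15
[PCX]:[MXU] = 1/3:-7/15 = -5/7

[PCX]:[MXU] = -5/7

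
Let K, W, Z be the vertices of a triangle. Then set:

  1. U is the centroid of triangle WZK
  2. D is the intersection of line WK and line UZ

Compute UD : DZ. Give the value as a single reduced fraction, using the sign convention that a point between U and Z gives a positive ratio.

UD:DZ = -1/3

Set K = (0, 0), W = (1, 0), Z = (0, 1); any affine frame gives the same invariant.
1. U is the centroid of triangle WZK ⇒ U = (1/3, 1/3)
2. D is the intersection of line WK and line UZ ⇒ D = (1/2, 0)
D = U + t·(Z−U) with t = -1/2, so UD:DZ = t:(1−t) = -1/2:3/2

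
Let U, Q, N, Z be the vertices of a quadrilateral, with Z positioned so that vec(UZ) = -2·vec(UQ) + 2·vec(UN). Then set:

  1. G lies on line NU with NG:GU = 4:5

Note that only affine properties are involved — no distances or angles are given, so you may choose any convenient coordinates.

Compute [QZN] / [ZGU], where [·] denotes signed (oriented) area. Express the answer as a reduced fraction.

[QZN]:[ZGU] = 9/10

Work in coordinates with U = (0, 0), Q = (1, 0), N = (0, 1), Z = (-2, 2).
1. G lies on line NU with NG:GU = 4:5 ⇒ G = (0, 5/9)
2·[QZN] = -1, 2·[ZGU] = -10/9
[QZN]:[ZGU] = -1:-10/9 = 9/10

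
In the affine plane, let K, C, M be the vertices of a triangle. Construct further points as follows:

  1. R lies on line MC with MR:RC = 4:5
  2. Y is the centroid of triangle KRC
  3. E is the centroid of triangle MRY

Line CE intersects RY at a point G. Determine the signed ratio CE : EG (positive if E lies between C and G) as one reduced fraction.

Choose coordinates K = (0, 0), C = (1, 0), M = (0, 1).
1. R lies on line MC with MR:RC = 4:5 ⇒ R = (4/9, 5/9)
2. Y is the centroid of triangle KRC ⇒ Y = (13/27, 5/27)
3. E is the centroid of triangle MRY ⇒ E = (25/81, 47/81)
line CE meets RY at G = (233/513, 235/513)
E = C + t·(G−C) with t = 19/15, so CE:EG = 19/15:-4/15

CE:EG = -19/4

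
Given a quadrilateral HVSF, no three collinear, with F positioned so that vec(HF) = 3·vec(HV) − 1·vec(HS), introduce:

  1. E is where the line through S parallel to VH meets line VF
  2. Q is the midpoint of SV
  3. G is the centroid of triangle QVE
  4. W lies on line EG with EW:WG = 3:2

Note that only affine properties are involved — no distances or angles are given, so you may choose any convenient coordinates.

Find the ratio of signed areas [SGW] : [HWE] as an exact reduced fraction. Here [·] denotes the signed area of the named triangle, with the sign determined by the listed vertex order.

[SGW]:[HWE] = -1/2

Work in coordinates with H = (0, 0), V = (1, 0), S = (0, 1), F = (3, -1).
1. E is where the line through S parallel to VH meets line VF ⇒ E = (-1, 1)
2. Q is the midpoint of SV ⇒ Q = (1/2, 1/2)
3. G is the centroid of triangle QVE ⇒ G = (1/6, 1/2)
4. W lies on line EG with EW:WG = 3:2 ⇒ W = (-3/10, 7/10)
2·[SGW] = -1/5, 2·[HWE] = 2/5
[SGW]:[HWE] = -1/5:2/5 = -1/2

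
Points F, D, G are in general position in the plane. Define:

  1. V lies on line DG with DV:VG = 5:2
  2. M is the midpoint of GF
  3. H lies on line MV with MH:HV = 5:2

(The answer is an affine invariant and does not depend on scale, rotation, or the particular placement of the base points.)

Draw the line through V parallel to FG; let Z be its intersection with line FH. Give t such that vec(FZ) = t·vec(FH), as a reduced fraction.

Choose coordinates F = (0, 0), D = (1, 0), G = (0, 1).
1. V lies on line DG with DV:VG = 5:2 ⇒ V = (2/7, 5/7)
2. M is the midpoint of GF ⇒ M = (0, 1/2)
3. H lies on line MV with MH:HV = 5:2 ⇒ H = (10/49, 32/49)
through V parallel to FG: direction (0, 1); meets FH at Z = (2/7, 32/35)
Z = F + t·(H−F) with t = 7/5

t = 7/5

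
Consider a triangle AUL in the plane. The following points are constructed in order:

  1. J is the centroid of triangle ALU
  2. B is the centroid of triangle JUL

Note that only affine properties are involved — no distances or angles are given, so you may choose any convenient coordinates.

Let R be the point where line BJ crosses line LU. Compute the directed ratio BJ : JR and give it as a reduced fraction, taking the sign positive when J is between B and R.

Work in coordinates with A = (0, 0), U = (1, 0), L = (0, 1).
1. J is the centroid of triangle ALU ⇒ J = (1/3, 1/3)
2. B is the centroid of triangle JUL ⇒ B = (4/9, 4/9)
line BJ meets LU at R = (1/2, 1/2)
J = B + t·(R−B) with t = -2, so BJ:JR = -2:3

BJ:JR = -2/3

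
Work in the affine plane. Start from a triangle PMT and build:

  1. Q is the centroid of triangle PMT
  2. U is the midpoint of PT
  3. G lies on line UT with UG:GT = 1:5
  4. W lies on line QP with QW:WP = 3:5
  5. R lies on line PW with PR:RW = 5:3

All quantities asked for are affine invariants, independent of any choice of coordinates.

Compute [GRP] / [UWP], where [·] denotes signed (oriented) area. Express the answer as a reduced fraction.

Set P = (0, 0), M = (1, 0), T = (0, 1); any affine frame gives the same invariant.
1. Q is the centroid of triangle PMT ⇒ Q = (1/3, 1/3)
2. U is the midpoint of PT ⇒ U = (0, 1/2)
3. G lies on line UT with UG:GT = 1:5 ⇒ G = (0, 7/12)
4. W lies on line QP with QW:WP = 3:5 ⇒ W = (5/24, 5/24)
5. R lies on line PW with PR:RW = 5:3 ⇒ R = (25/192, 25/192)
2·[GRP] = -175/2304, 2·[UWP] = -5/48
[GRP]:[UWP] = -175/2304:-5/48 = 35/48

[GRP]:[UWP] = 35/48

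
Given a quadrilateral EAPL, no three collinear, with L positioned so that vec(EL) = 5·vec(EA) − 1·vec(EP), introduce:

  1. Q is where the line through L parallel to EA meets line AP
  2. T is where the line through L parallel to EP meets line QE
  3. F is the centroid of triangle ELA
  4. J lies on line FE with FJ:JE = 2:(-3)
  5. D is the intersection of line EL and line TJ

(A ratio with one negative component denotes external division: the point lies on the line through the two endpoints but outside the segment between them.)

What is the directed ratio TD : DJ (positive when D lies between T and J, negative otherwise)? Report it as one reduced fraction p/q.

TD:DJ = 15/2

Choose coordinates E = (0, 0), A = (1, 0), P = (0, 1), L = (5, -1).
1. Q is where the line through L parallel to EA meets line AP ⇒ Q = (2, -1)
2. T is where the line through L parallel to EP meets line QE ⇒ T = (5, -5/2)
3. F is the centroid of triangle ELA ⇒ F = (2, -1/3)
4. J lies on line FE with FJ:JE = 2:(-3) ⇒ J = (6, -1)
5. D is the intersection of line EL and line TJ ⇒ D = (100/17, -20/17)
D = T + t·(J−T) with t = 15/17, so TD:DJ = t:(1−t) = 15/17:2/17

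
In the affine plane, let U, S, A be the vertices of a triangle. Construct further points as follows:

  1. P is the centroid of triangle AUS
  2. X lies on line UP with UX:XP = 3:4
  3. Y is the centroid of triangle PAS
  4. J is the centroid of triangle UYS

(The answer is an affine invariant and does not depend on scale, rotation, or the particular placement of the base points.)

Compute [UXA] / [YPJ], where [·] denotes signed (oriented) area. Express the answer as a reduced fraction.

Assign U = (0, 0), S = (1, 0), A = (0, 1) — the answer is frame-independent, so this choice is without loss of generality.
1. P is the centroid of triangle AUS ⇒ P = (1/3, 1/3)
2. X lies on line UP with UX:XP = 3:4 ⇒ X = (1/7, 1/7)
3. Y is the centroid of triangle PAS ⇒ Y = (4/9, 4/9)
4. J is the centroid of triangle UYS ⇒ J = (13/27, 4/27)
2·[UXA] = 1/7, 2·[YPJ] = 1/27
[UXA]:[YPJ] = 1/7:1/27 = 27/7

[UXA]:[YPJ] = 27/7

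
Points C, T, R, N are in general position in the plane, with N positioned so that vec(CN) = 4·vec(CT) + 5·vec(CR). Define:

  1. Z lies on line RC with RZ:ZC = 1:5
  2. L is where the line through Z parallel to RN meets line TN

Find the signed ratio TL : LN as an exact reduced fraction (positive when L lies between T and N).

TL:LN = 11

Assign C = (0, 0), T = (1, 0), R = (0, 1), N = (4, 5) — the answer is frame-independent, so this choice is without loss of generality.
1. Z lies on line RC with RZ:ZC = 1:5 ⇒ Z = (0, 5/6)
2. L is where the line through Z parallel to RN meets line TN ⇒ L = (15/4, 55/12)
L = T + t·(N−T) with t = 11/12, so TL:LN = t:(1−t) = 11/12:1/12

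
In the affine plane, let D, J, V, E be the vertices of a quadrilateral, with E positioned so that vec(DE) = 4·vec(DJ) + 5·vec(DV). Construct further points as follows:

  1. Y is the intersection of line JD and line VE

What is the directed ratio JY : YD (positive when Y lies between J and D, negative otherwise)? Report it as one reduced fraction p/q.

JY:YD = -2

Set D = (0, 0), J = (1, 0), V = (0, 1), E = (4, 5); any affine frame gives the same invariant.
1. Y is the intersection of line JD and line VE ⇒ Y = (-1, 0)
Y = J + t·(D−J) with t = 2, so JY:YD = t:(1−t) = 2:-1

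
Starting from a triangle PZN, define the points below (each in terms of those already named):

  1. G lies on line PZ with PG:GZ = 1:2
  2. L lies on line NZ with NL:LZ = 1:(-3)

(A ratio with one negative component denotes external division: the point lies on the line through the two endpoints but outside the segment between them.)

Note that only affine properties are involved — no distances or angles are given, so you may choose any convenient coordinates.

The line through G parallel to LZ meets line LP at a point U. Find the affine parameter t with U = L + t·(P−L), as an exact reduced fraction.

t = 2/3

Work in coordinates with P = (0, 0), Z = (1, 0), N = (0, 1).
1. G lies on line PZ with PG:GZ = 1:2 ⇒ G = (1/3, 0)
2. L lies on line NZ with NL:LZ = 1:(-3) ⇒ L = (-1/2, 3/2)
through G parallel to LZ: direction (3/2, -3/2); meets LP at U = (-1/6, 1/2)
U = L + t·(P−L) with t = 2/3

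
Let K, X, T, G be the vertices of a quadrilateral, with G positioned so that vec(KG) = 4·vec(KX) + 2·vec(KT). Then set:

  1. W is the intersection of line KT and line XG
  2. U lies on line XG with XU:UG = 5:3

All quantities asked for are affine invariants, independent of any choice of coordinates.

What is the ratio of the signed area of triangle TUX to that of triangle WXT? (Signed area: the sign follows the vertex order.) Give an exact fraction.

[TUX]:[WXT] = -15/8

Choose coordinates K = (0, 0), X = (1, 0), T = (0, 1), G = (4, 2).
1. W is the intersection of line KT and line XG ⇒ W = (0, -2/3)
2. U lies on line XG with XU:UG = 5:3 ⇒ U = (23/8, 5/4)
2·[TUX] = -25/8, 2·[WXT] = 5/3
[TUX]:[WXT] = -25/8:5/3 = -15/8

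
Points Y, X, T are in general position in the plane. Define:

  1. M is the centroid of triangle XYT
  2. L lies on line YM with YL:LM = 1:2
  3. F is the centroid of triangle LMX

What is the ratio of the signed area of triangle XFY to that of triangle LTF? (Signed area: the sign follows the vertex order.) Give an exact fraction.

Choose coordinates Y = (0, 0), X = (1, 0), T = (0, 1).
1. M is the centroid of triangle XYT ⇒ M = (1/3, 1/3)
2. L lies on line YM with YL:LM = 1:2 ⇒ L = (1/9, 1/9)
3. F is the centroid of triangle LMX ⇒ F = (13/27, 4/27)
2·[XFY] = 4/27, 2·[LTF] = -1/3
[XFY]:[LTF] = 4/27:-1/3 = -4/9

[XFY]:[LTF] = -4/9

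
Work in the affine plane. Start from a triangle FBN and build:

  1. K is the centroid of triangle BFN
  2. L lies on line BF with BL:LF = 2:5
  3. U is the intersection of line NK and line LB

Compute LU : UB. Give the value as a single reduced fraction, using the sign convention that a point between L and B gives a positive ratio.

Assign F = (0, 0), B = (1, 0), N = (0, 1) — the answer is frame-independent, so this choice is without loss of generality.
1. K is the centroid of triangle BFN ⇒ K = (1/3, 1/3)
2. L lies on line BF with BL:LF = 2:5 ⇒ L = (5/7, 0)
3. U is the intersection of line NK and line LB ⇒ U = (1/2, 0)
U = L + t·(B−L) with t = -3/4, so LU:UB = t:(1−t) = -3/4:7/4

LU:UB = -3/7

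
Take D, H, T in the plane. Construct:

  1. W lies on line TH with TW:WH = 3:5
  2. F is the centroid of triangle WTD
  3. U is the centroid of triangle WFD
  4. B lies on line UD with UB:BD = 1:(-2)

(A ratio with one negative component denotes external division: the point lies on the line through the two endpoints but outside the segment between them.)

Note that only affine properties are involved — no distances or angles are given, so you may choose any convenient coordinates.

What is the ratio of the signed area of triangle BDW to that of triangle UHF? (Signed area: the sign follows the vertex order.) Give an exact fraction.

[BDW]:[UHF] = 3/4

Assign D = (0, 0), H = (1, 0), T = (0, 1) — the answer is frame-independent, so this choice is without loss of generality.
1. W lies on line TH with TW:WH = 3:5 ⇒ W = (3/8, 5/8)
2. F is the centroid of triangle WTD ⇒ F = (1/8, 13/24)
3. U is the centroid of triangle WFD ⇒ U = (1/6, 7/18)
4. B lies on line UD with UB:BD = 1:(-2) ⇒ B = (1/3, 7/9)
2·[BDW] = 1/12, 2·[UHF] = 1/9
[BDW]:[UHF] = 1/12:1/9 = 3/4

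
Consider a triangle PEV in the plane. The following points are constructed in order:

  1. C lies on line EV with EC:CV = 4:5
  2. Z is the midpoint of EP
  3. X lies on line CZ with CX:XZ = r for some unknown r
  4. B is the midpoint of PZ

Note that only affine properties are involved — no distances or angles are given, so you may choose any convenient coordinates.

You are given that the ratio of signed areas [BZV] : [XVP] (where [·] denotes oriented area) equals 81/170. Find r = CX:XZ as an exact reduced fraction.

Work in coordinates with P = (0, 0), E = (1, 0), V = (0, 1).
1. C lies on line EV with EC:CV = 4:5 ⇒ C = (5/9, 4/9)
2. Z is the midpoint of EP ⇒ Z = (1/2, 0)
3. With CX:XZ = r, write λ = r/(r+1) so X = C + λ·(Z−C); X is affine-linear in λ
4. B is the midpoint of PZ ⇒ B = (1/4, 0)
Every point depending on X is an affine combination of X and λ-independent points, so each such coordinate is linear in λ; the λ² term in each signed area is a multiple of (Z−C)×(Z−C) = 0, so 2·[BZV] and 2·[XVP] are each linear in λ. Evaluating at λ=0 and λ=1:
  2·[BZV] = 1/4,   2·[XVP] = -1/18·λ + 5/9
So [BZV]:[XVP] = (1/4) / (-1/18·λ + 5/9). Setting this equal to 81/170:
  1/4 = 81/170·(-1/18·λ + 5/9)  ⇒  λ = 5/9
Then r = λ/(1−λ) = (5/9)/(4/9) = 5/4. Check: with r = 5/4, X = (85/162, 16/81) and [BZV]:[XVP] = 81/170 as required.

r = 5/4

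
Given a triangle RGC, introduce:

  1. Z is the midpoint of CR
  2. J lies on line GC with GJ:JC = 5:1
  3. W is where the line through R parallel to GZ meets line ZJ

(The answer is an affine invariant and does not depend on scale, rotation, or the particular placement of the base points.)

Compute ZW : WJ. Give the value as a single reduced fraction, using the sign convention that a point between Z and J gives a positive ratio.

ZW:WJ = -6/11

Work in coordinates with R = (0, 0), G = (1, 0), C = (0, 1).
1. Z is the midpoint of CR ⇒ Z = (0, 1/2)
2. J lies on line GC with GJ:JC = 5:1 ⇒ J = (1/6, 5/6)
3. W is where the line through R parallel to GZ meets line ZJ ⇒ W = (-1/5, 1/10)
W = Z + t·(J−Z) with t = -6/5, so ZW:WJ = t:(1−t) = -6/5:11/5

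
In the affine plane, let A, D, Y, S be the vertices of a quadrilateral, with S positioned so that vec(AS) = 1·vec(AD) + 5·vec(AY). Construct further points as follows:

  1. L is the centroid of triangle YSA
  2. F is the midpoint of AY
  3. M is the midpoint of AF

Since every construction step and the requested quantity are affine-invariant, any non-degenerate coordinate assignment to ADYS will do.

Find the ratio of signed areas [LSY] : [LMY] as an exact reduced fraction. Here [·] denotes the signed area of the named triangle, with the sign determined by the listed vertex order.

[LSY]:[LMY] = -4/3

Assign A = (0, 0), D = (1, 0), Y = (0, 1), S = (1, 5) — the answer is frame-independent, so this choice is without loss of generality.
1. L is the centroid of triangle YSA ⇒ L = (1/3, 2)
2. F is the midpoint of AY ⇒ F = (0, 1/2)
3. M is the midpoint of AF ⇒ M = (0, 1/4)
2·[LSY] = 1/3, 2·[LMY] = -1/4
[LSY]:[LMY] = 1/3:-1/4 = -4/3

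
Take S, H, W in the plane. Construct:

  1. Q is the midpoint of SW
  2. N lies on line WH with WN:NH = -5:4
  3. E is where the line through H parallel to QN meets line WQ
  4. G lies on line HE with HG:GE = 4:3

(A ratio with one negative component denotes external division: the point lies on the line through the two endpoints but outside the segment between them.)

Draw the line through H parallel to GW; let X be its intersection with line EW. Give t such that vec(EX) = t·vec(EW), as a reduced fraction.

t = 7/3

Set S = (0, 0), H = (1, 0), W = (0, 1); any affine frame gives the same invariant.
1. Q is the midpoint of SW ⇒ Q = (0, 1/2)
2. N lies on line WH with WN:NH = -5:4 ⇒ N = (5, -4)
3. E is where the line through H parallel to QN meets line WQ ⇒ E = (0, 9/10)
4. G lies on line HE with HG:GE = 4:3 ⇒ G = (3/7, 18/35)
through H parallel to GW: direction (-3/7, 17/35); meets EW at X = (0, 17/15)
X = E + t·(W−E) with t = 7/3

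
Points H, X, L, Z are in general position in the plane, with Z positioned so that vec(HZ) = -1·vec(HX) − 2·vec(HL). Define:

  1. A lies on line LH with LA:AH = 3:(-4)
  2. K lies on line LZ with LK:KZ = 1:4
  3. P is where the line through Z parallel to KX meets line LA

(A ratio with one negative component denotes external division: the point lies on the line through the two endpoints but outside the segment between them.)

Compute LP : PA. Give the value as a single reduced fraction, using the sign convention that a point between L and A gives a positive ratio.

Assign H = (0, 0), X = (1, 0), L = (0, 1), Z = (-1, -2) — the answer is frame-independent, so this choice is without loss of generality.
1. A lies on line LH with LA:AH = 3:(-4) ⇒ A = (0, 4)
2. K lies on line LZ with LK:KZ = 1:4 ⇒ K = (-1/5, 2/5)
3. P is where the line through Z parallel to KX meets line LA ⇒ P = (0, -7/3)
P = L + t·(A−L) with t = -10/9, so LP:PA = t:(1−t) = -10/9:19/9

LP:PA = -10/19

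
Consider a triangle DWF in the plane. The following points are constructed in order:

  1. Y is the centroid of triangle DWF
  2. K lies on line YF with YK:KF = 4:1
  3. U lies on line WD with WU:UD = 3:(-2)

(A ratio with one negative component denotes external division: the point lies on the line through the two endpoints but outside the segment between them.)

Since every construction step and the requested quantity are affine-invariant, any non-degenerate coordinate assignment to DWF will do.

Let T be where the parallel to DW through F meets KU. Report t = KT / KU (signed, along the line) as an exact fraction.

Assign D = (0, 0), W = (1, 0), F = (0, 1) — the answer is frame-independent, so this choice is without loss of generality.
1. Y is the centroid of triangle DWF ⇒ Y = (1/3, 1/3)
2. K lies on line YF with YK:KF = 4:1 ⇒ K = (1/15, 13/15)
3. U lies on line WD with WU:UD = 3:(-2) ⇒ U = (-2, 0)
through F parallel to DW: direction (1, 0); meets KU at T = (5/13, 1)
T = K + t·(U−K) with t = -2/13

t = -2/13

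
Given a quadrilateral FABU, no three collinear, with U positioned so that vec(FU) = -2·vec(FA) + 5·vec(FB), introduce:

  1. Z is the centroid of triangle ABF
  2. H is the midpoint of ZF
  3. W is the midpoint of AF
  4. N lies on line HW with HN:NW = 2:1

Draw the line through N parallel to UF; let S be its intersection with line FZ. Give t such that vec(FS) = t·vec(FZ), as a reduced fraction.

Assign F = (0, 0), A = (1, 0), B = (0, 1), U = (-2, 5) — the answer is frame-independent, so this choice is without loss of generality.
1. Z is the centroid of triangle ABF ⇒ Z = (1/3, 1/3)
2. H is the midpoint of ZF ⇒ H = (1/6, 1/6)
3. W is the midpoint of AF ⇒ W = (1/2, 0)
4. N lies on line HW with HN:NW = 2:1 ⇒ N = (7/18, 1/18)
through N parallel to UF: direction (2, -5); meets FZ at S = (37/126, 37/126)
S = F + t·(Z−F) with t = 37/42

t = 37/42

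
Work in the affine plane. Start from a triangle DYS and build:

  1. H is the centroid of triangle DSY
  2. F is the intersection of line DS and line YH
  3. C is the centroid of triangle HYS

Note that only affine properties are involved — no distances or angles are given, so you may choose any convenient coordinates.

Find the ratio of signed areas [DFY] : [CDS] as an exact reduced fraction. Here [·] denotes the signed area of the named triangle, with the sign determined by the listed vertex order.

[DFY]:[CDS] = 9/8

Choose coordinates D = (0, 0), Y = (1, 0), S = (0, 1).
1. H is the centroid of triangle DSY ⇒ H = (1/3, 1/3)
2. F is the intersection of line DS and line YH ⇒ F = (0, 1/2)
3. C is the centroid of triangle HYS ⇒ C = (4/9, 4/9)
2·[DFY] = -1/2, 2·[CDS] = -4/9
[DFY]:[CDS] = -1/2:-4/9 = 9/8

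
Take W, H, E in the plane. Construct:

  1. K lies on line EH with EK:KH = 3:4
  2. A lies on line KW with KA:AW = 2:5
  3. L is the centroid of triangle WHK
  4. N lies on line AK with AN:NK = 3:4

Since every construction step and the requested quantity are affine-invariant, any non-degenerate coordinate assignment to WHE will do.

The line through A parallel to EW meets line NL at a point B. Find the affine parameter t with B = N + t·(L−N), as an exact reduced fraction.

t = -54/121

Set W = (0, 0), H = (1, 0), E = (0, 1); any affine frame gives the same invariant.
1. K lies on line EH with EK:KH = 3:4 ⇒ K = (3/7, 4/7)
2. A lies on line KW with KA:AW = 2:5 ⇒ A = (15/49, 20/49)
3. L is the centroid of triangle WHK ⇒ L = (10/21, 4/21)
4. N lies on line AK with AN:NK = 3:4 ⇒ N = (123/343, 164/343)
through A parallel to EW: direction (0, -1); meets NL at B = (15/49, 3596/5929)
B = N + t·(L−N) with t = -54/121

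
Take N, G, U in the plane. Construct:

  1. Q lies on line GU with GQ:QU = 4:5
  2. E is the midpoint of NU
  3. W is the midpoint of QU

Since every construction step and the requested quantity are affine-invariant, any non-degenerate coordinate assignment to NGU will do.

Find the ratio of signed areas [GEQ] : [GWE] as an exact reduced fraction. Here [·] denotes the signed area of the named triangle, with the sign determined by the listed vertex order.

[GEQ]:[GWE] = -8/13

Assign N = (0, 0), G = (1, 0), U = (0, 1) — the answer is frame-independent, so this choice is without loss of generality.
1. Q lies on line GU with GQ:QU = 4:5 ⇒ Q = (5/9, 4/9)
2. E is the midpoint of NU ⇒ E = (0, 1/2)
3. W is the midpoint of QU ⇒ W = (5/18, 13/18)
2·[GEQ] = -2/9, 2·[GWE] = 13/36
[GEQ]:[GWE] = -2/9:13/36 = -8/13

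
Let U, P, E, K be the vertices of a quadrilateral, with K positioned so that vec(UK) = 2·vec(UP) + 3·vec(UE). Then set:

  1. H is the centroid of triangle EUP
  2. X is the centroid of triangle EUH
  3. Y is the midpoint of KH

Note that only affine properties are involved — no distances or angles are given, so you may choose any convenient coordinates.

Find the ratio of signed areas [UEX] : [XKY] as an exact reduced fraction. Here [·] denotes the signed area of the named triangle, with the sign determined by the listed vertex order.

[UEX]:[XKY] = 2/7

Choose coordinates U = (0, 0), P = (1, 0), E = (0, 1), K = (2, 3).
1. H is the centroid of triangle EUP ⇒ H = (1/3, 1/3)
2. X is the centroid of triangle EUH ⇒ X = (1/9, 4/9)
3. Y is the midpoint of KH ⇒ Y = (7/6, 5/3)
2·[UEX] = -1/9, 2·[XKY] = -7/18
[UEX]:[XKY] = -1/9:-7/18 = 2/7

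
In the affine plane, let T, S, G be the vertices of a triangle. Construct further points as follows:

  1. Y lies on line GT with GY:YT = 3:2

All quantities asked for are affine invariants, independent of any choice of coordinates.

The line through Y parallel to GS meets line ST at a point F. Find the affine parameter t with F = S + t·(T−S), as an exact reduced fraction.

Work in coordinates with T = (0, 0), S = (1, 0), G = (0, 1).
1. Y lies on line GT with GY:YT = 3:2 ⇒ Y = (0, 2/5)
through Y parallel to GS: direction (1, -1); meets ST at F = (2/5, 0)
F = S + t·(T−S) with t = 3/5

t = 3/5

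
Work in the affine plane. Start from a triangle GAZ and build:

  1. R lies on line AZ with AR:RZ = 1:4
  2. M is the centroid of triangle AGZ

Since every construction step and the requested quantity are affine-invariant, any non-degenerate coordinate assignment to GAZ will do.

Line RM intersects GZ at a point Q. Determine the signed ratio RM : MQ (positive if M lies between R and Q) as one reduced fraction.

RM:MQ = 7/5

Choose coordinates G = (0, 0), A = (1, 0), Z = (0, 1).
1. R lies on line AZ with AR:RZ = 1:4 ⇒ R = (4/5, 1/5)
2. M is the centroid of triangle AGZ ⇒ M = (1/3, 1/3)
line RM meets GZ at Q = (0, 3/7)
M = R + t·(Q−R) with t = 7/12, so RM:MQ = 7/12:5/12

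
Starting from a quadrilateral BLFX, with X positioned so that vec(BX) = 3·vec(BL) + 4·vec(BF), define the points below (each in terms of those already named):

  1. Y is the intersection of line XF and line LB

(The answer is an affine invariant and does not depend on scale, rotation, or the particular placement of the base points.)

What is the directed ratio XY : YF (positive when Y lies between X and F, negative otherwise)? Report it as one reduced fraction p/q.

XY:YF = -4

Work in coordinates with B = (0, 0), L = (1, 0), F = (0, 1), X = (3, 4).
1. Y is the intersection of line XF and line LB ⇒ Y = (-1, 0)
Y = X + t·(F−X) with t = 4/3, so XY:YF = t:(1−t) = 4/3:-1/3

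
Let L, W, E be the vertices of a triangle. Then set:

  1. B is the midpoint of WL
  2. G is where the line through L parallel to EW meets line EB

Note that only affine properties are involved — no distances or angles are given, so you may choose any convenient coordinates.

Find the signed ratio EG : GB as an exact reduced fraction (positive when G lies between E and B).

EG:GB = -2

Assign L = (0, 0), W = (1, 0), E = (0, 1) — the answer is frame-independent, so this choice is without loss of generality.
1. B is the midpoint of WL ⇒ B = (1/2, 0)
2. G is where the line through L parallel to EW meets line EB ⇒ G = (1, -1)
G = E + t·(B−E) with t = 2, so EG:GB = t:(1−t) = 2:-1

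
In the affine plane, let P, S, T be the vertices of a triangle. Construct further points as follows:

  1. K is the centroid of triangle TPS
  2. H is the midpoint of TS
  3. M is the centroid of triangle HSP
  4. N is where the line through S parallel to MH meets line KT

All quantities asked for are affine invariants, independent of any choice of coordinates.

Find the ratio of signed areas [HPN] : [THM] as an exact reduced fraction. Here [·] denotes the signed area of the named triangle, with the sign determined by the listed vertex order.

Set P = (0, 0), S = (1, 0), T = (0, 1); any affine frame gives the same invariant.
1. K is the centroid of triangle TPS ⇒ K = (1/3, 1/3)
2. H is the midpoint of TS ⇒ H = (1/2, 1/2)
3. M is the centroid of triangle HSP ⇒ M = (1/2, 1/6)
4. N is where the line through S parallel to MH meets line KT ⇒ N = (1, -1)
2·[HPN] = 1, 2·[THM] = -1/6
[HPN]:[THM] = 1:-1/6 = -6

[HPN]:[THM] = -6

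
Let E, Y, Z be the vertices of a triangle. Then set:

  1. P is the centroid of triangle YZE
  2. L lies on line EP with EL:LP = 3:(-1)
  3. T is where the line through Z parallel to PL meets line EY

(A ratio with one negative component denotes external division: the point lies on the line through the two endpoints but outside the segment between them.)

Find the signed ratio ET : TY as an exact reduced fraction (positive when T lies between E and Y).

Work in coordinates with E = (0, 0), Y = (1, 0), Z = (0, 1).
1. P is the centroid of triangle YZE ⇒ P = (1/3, 1/3)
2. L lies on line EP with EL:LP = 3:(-1) ⇒ L = (1/2, 1/2)
3. T is where the line through Z parallel to PL meets line EY ⇒ T = (-1, 0)
T = E + t·(Y−E) with t = -1, so ET:TY = t:(1−t) = -1:2

ET:TY = -1/2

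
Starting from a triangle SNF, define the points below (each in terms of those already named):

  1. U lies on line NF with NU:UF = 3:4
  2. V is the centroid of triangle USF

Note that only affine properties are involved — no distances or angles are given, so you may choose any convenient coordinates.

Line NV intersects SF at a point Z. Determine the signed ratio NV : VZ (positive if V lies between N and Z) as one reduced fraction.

NV:VZ = 17/4

Set S = (0, 0), N = (1, 0), F = (0, 1); any affine frame gives the same invariant.
1. U lies on line NF with NU:UF = 3:4 ⇒ U = (4/7, 3/7)
2. V is the centroid of triangle USF ⇒ V = (4/21, 10/21)
line NV meets SF at Z = (0, 10/17)
V = N + t·(Z−N) with t = 17/21, so NV:VZ = 17/21:4/21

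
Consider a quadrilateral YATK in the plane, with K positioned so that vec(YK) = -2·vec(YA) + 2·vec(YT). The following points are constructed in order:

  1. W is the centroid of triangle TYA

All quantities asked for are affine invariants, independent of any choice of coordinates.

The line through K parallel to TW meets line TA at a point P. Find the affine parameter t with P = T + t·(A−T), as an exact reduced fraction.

Choose coordinates Y = (0, 0), A = (1, 0), T = (0, 1), K = (-2, 2).
1. W is the centroid of triangle TYA ⇒ W = (1/3, 1/3)
through K parallel to TW: direction (1/3, -2/3); meets TA at P = (-3, 4)
P = T + t·(A−T) with t = -3

t = -3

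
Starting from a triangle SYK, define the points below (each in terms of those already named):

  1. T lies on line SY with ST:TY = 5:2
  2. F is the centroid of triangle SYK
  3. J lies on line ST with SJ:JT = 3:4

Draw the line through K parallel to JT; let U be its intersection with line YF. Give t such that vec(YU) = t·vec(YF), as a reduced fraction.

Assign S = (0, 0), Y = (1, 0), K = (0, 1) — the answer is frame-independent, so this choice is without loss of generality.
1. T lies on line SY with ST:TY = 5:2 ⇒ T = (5/7, 0)
2. F is the centroid of triangle SYK ⇒ F = (1/3, 1/3)
3. J lies on line ST with SJ:JT = 3:4 ⇒ J = (15/49, 0)
through K parallel to JT: direction (20/49, 0); meets YF at U = (-1, 1)
U = Y + t·(F−Y) with t = 3

t = 3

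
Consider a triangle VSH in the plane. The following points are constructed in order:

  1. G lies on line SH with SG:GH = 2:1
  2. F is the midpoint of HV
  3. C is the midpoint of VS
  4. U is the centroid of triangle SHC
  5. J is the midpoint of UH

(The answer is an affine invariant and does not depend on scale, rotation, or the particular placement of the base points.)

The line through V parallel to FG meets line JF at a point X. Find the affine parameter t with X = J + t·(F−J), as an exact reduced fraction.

t = 13

Set V = (0, 0), S = (1, 0), H = (0, 1); any affine frame gives the same invariant.
1. G lies on line SH with SG:GH = 2:1 ⇒ G = (1/3, 2/3)
2. F is the midpoint of HV ⇒ F = (0, 1/2)
3. C is the midpoint of VS ⇒ C = (1/2, 0)
4. U is the centroid of triangle SHC ⇒ U = (1/2, 1/3)
5. J is the midpoint of UH ⇒ J = (1/4, 2/3)
through V parallel to FG: direction (1/3, 1/6); meets JF at X = (-3, -3/2)
X = J + t·(F−J) with t = 13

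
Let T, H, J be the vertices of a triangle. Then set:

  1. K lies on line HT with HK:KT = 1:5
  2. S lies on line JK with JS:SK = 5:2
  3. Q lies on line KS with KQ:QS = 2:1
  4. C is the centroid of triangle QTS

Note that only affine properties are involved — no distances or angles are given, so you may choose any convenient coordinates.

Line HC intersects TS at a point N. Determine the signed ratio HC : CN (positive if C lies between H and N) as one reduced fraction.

HC:CN = 49/5

Work in coordinates with T = (0, 0), H = (1, 0), J = (0, 1).
1. K lies on line HT with HK:KT = 1:5 ⇒ K = (5/6, 0)
2. S lies on line JK with JS:SK = 5:2 ⇒ S = (25/42, 2/7)
3. Q lies on line KS with KQ:QS = 2:1 ⇒ Q = (85/126, 4/21)
4. C is the centroid of triangle QTS ⇒ C = (80/189, 10/63)
line HC meets TS at N = (125/343, 60/343)
C = H + t·(N−H) with t = 49/54, so HC:CN = 49/54:5/54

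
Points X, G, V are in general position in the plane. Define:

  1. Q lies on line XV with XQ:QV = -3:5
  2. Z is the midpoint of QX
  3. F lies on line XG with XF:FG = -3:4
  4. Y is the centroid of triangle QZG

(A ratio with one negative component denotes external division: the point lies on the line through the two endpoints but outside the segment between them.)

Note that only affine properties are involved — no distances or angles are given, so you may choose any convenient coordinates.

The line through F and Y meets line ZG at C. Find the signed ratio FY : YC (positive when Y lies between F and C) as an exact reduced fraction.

Work in coordinates with X = (0, 0), G = (1, 0), V = (0, 1).
1. Q lies on line XV with XQ:QV = -3:5 ⇒ Q = (0, -3/2)
2. Z is the midpoint of QX ⇒ Z = (0, -3/4)
3. F lies on line XG with XF:FG = -3:4 ⇒ F = (-3, 0)
4. Y is the centroid of triangle QZG ⇒ Y = (1/3, -3/4)
line FY meets ZG at C = (1/13, -9/13)
Y = F + t·(C−F) with t = 13/12, so FY:YC = 13/12:-1/12

FY:YC = -13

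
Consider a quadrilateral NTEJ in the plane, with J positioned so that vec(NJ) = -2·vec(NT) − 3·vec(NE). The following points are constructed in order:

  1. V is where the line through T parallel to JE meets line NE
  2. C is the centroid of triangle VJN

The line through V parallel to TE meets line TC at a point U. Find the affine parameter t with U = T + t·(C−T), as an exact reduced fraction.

t = 9/10

Choose coordinates N = (0, 0), T = (1, 0), E = (0, 1), J = (-2, -3).
1. V is where the line through T parallel to JE meets line NE ⇒ V = (0, -2)
2. C is the centroid of triangle VJN ⇒ C = (-2/3, -5/3)
through V parallel to TE: direction (-1, 1); meets TC at U = (-1/2, -3/2)
U = T + t·(C−T) with t = 9/10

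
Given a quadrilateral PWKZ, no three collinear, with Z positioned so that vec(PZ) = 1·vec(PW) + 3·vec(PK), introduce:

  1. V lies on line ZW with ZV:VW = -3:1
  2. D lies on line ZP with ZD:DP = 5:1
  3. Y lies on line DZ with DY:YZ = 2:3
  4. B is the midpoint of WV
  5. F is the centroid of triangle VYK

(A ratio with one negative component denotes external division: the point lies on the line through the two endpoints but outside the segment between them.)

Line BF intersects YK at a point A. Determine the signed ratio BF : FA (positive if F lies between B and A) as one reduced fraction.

BF:FA = 19/14

Choose coordinates P = (0, 0), W = (1, 0), K = (0, 1), Z = (1, 3).
1. V lies on line ZW with ZV:VW = -3:1 ⇒ V = (1, -3/2)
2. D lies on line ZP with ZD:DP = 5:1 ⇒ D = (1/6, 1/2)
3. Y lies on line DZ with DY:YZ = 2:3 ⇒ Y = (1/2, 3/2)
4. B is the midpoint of WV ⇒ B = (1, -3/4)
5. F is the centroid of triangle VYK ⇒ F = (1/2, 1/3)
line BF meets YK at A = (5/38, 43/38)
F = B + t·(A−B) with t = 19/33, so BF:FA = 19/33:14/33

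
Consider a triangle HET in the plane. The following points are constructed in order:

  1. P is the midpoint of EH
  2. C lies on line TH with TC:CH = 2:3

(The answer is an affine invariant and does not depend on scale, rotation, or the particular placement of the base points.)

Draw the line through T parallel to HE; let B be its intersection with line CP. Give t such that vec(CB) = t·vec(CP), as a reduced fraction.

t = -2/3

Assign H = (0, 0), E = (1, 0), T = (0, 1) — the answer is frame-independent, so this choice is without loss of generality.
1. P is the midpoint of EH ⇒ P = (1/2, 0)
2. C lies on line TH with TC:CH = 2:3 ⇒ C = (0, 3/5)
through T parallel to HE: direction (1, 0); meets CP at B = (-1/3, 1)
B = C + t·(P−C) with t = -2/3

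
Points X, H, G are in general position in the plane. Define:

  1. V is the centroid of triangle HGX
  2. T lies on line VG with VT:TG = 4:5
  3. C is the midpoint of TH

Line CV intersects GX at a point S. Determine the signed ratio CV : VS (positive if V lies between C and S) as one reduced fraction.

CV:VS = 7/9

Work in coordinates with X = (0, 0), H = (1, 0), G = (0, 1).
1. V is the centroid of triangle HGX ⇒ V = (1/3, 1/3)
2. T lies on line VG with VT:TG = 4:5 ⇒ T = (5/27, 17/27)
3. C is the midpoint of TH ⇒ C = (16/27, 17/54)
line CV meets GX at S = (0, 5/14)
V = C + t·(S−C) with t = 7/16, so CV:VS = 7/16:9/16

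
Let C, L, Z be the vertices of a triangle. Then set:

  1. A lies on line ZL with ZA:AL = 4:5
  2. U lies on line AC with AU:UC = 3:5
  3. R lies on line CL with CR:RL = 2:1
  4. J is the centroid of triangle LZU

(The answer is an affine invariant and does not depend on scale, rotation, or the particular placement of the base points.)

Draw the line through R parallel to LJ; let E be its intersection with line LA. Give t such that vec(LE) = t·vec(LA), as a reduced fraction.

t = -97/45

Set C = (0, 0), L = (1, 0), Z = (0, 1); any affine frame gives the same invariant.
1. A lies on line ZL with ZA:AL = 4:5 ⇒ A = (4/9, 5/9)
2. U lies on line AC with AU:UC = 3:5 ⇒ U = (5/18, 25/72)
3. R lies on line CL with CR:RL = 2:1 ⇒ R = (2/3, 0)
4. J is the centroid of triangle LZU ⇒ J = (23/54, 97/216)
through R parallel to LJ: direction (-31/54, 97/216); meets LA at E = (178/81, -97/81)
E = L + t·(A−L) with t = -97/45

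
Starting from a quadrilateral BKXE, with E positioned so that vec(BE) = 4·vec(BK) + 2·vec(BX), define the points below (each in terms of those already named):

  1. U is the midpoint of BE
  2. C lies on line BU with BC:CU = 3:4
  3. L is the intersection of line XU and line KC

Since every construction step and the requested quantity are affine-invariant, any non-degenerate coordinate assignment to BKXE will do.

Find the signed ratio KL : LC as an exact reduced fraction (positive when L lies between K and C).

Choose coordinates B = (0, 0), K = (1, 0), X = (0, 1), E = (4, 2).
1. U is the midpoint of BE ⇒ U = (2, 1)
2. C lies on line BU with BC:CU = 3:4 ⇒ C = (6/7, 3/7)
3. L is the intersection of line XU and line KC ⇒ L = (2/3, 1)
L = K + t·(C−K) with t = 7/3, so KL:LC = t:(1−t) = 7/3:-4/3

KL:LC = -7/4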